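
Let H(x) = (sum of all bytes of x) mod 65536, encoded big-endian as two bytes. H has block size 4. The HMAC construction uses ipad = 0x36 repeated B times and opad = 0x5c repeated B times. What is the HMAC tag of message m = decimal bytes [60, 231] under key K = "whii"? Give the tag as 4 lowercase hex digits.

Key "whii" = 77 68 69 69 is exactly B = 4 bytes: K' = 77 68 69 69.
K' ⊕ ipad = 41 5e 5f 5f.  K' ⊕ opad = 2b 34 35 35.
Inner input = (K'⊕ipad) ∥ m = 41 5e 5f 5f ∥ 3c e7.
Inner hash: sum = 65+94+95+95+60+231 = 640 → 02 80.
Outer input = (K'⊕opad) ∥ inner = 2b 34 35 35 ∥ 02 80.
Outer hash (tag): sum = 43+52+53+53+2+128 = 331 → 01 4b.

014b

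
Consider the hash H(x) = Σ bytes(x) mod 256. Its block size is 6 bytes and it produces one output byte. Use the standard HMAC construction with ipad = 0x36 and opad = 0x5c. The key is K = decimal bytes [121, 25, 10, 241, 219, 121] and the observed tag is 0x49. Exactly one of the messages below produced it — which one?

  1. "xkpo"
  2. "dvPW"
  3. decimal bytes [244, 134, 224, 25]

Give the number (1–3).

3

Key decimal bytes [121, 25, 10, 241, 219, 121] = 79 19 0a f1 db 79 is exactly B = 6 bytes: K' = 79 19 0a f1 db 79.
K' ⊕ ipad = 4f 2f 3c c7 ed 4f; K' ⊕ opad = 25 45 56 ad 87 25.
m1: inner = H(4f 2f 3c c7 ed 4f 78 6b 70 6f) = 7f; tag = H(25 45 56 ad 87 25 7f) = 98
m2: inner = H(4f 2f 3c c7 ed 4f 64 76 50 57) = 3e; tag = H(25 45 56 ad 87 25 3e) = 57
m3: inner = H(4f 2f 3c c7 ed 4f f4 86 e0 19) = 30; tag = H(25 45 56 ad 87 25 30) = 49 ← matches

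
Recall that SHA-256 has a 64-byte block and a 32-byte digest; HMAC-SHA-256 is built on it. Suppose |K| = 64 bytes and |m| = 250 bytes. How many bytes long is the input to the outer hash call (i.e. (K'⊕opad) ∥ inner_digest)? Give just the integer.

96

Key is 64 ≤ 64 bytes, zero-padded: |K'| = 64.
Outer input = (K'⊕opad) ∥ H(inner) → 64 + 32 = 96 bytes.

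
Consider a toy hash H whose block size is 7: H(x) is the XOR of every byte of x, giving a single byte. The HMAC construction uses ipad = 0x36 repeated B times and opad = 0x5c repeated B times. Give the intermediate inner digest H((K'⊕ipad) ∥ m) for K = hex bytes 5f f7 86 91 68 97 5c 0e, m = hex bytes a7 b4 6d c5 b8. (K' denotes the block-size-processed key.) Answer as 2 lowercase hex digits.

27

Key hex bytes 5f f7 86 91 68 97 5c 0e is 8 bytes > B = 7, so hash it first: H(key) = 12, then zero-pad to 7 bytes: K' = 12 00 00 00 00 00 00.
K' ⊕ ipad = 24 36 36 36 36 36 36.
Inner input = 24 36 36 36 36 36 36 ∥ a7 b4 6d c5 b8.
Inner hash: XOR 24⊕36⊕36⊕36⊕36⊕36⊕36⊕a7⊕b4⊕6d⊕c5⊕b8 = 27.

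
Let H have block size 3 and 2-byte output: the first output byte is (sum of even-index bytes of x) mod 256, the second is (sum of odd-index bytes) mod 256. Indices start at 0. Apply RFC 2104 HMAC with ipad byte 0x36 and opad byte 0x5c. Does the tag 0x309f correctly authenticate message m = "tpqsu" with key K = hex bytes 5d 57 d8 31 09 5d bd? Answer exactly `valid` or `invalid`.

Key hex bytes 5d 57 d8 31 09 5d bd is 7 bytes > B = 3, so hash it first: H(key) = fb e5, then zero-pad to 3 bytes: K' = fb e5 00.
K' ⊕ ipad = cd d3 36; K' ⊕ opad = a7 b9 5c.
Inner hash: even-index sum = 486 mod 256 = 230; odd-index sum = 557 mod 256 = 45 → e6 2d.
Outer hash (recomputed tag): even-index sum = 304 mod 256 = 48; odd-index sum = 415 mod 256 = 159 → 30 9f.
Recomputed tag = 309f; claimed = 309f → match.

valid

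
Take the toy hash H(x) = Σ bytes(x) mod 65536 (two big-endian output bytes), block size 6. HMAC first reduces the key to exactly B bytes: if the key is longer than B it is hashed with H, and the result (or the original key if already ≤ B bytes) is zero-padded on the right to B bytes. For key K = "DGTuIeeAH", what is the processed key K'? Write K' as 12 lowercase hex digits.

02f000000000

|K| = 9 > B = 6, so first hash the key.
H(K): sum = 68+71+84+117+73+101+101+65+72 = 752 → 02 f0.
Zero-pad H(K) = 02 f0 to 6 bytes: K' = 02 f0 00 00 00 00.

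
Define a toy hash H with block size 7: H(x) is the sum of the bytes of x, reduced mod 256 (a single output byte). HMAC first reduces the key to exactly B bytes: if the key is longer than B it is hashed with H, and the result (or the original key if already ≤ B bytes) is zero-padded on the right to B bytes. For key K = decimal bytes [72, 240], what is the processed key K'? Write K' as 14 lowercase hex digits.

48f00000000000

Key decimal bytes [72, 240] = 48 f0 is 2 bytes ≤ B = 7; zero-pad to 7 bytes: K' = 48 f0 00 00 00 00 00.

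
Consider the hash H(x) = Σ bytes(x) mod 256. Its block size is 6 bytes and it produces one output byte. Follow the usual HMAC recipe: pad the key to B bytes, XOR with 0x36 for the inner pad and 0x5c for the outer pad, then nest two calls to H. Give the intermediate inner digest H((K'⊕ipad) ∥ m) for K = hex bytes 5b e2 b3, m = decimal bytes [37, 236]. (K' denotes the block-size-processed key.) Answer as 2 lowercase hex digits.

Key hex bytes 5b e2 b3 is 3 bytes ≤ B = 6; zero-pad to 6 bytes: K' = 5b e2 b3 00 00 00.
K' ⊕ ipad = 6d d4 85 36 36 36.
Inner input = 6d d4 85 36 36 36 ∥ 25 ec.
Inner hash: sum = 109+212+133+54+54+54+37+236 = 889; mod 256 = 121 → 79.

79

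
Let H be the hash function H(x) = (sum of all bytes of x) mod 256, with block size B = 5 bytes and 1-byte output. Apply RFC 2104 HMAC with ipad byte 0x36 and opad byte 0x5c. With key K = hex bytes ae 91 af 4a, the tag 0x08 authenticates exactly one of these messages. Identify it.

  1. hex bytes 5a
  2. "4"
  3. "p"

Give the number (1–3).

1

Key hex bytes ae 91 af 4a is 4 bytes ≤ B = 5; zero-pad to 5 bytes: K' = ae 91 af 4a 00.
K' ⊕ ipad = 98 a7 99 7c 36; K' ⊕ opad = f2 cd f3 16 5c.
m1: inner = H(98 a7 99 7c 36 5a) = e4; tag = H(f2 cd f3 16 5c e4) = 08 ← matches
m2: inner = H(98 a7 99 7c 36 34) = be; tag = H(f2 cd f3 16 5c be) = e2
m3: inner = H(98 a7 99 7c 36 70) = fa; tag = H(f2 cd f3 16 5c fa) = 1e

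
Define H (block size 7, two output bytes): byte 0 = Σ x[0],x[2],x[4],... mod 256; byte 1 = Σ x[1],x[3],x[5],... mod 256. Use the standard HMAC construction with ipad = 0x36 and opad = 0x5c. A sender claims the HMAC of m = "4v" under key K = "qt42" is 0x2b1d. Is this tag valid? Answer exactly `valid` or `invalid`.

invalid

Key "qt42" = 71 74 34 32 is 4 bytes ≤ B = 7; zero-pad to 7 bytes: K' = 71 74 34 32 00 00 00.
K' ⊕ ipad = 47 42 02 04 36 36 36; K' ⊕ opad = 2d 28 68 6e 5c 5c 5c.
Inner hash: even-index sum = 299 mod 256 = 43; odd-index sum = 176 mod 256 = 176 → 2b b0.
Outer hash (recomputed tag): even-index sum = 509 mod 256 = 253; odd-index sum = 285 mod 256 = 29 → fd 1d.
Recomputed tag = fd1d; claimed = 2b1d → mismatch.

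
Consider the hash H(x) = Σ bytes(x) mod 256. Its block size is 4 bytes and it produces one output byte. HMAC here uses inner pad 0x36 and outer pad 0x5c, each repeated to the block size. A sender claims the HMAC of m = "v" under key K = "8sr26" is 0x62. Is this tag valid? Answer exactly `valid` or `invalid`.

Key "8sr26" = 38 73 72 32 36 is 5 bytes > B = 4, so hash it first: H(key) = 85, then zero-pad to 4 bytes: K' = 85 00 00 00.
K' ⊕ ipad = b3 36 36 36; K' ⊕ opad = d9 5c 5c 5c.
Inner hash: sum = 179+54+54+54+118 = 459; mod 256 = 203 → cb.
Outer hash (recomputed tag): sum = 217+92+92+92+203 = 696; mod 256 = 184 → b8.
Recomputed tag = b8; claimed = 62 → mismatch.

invalid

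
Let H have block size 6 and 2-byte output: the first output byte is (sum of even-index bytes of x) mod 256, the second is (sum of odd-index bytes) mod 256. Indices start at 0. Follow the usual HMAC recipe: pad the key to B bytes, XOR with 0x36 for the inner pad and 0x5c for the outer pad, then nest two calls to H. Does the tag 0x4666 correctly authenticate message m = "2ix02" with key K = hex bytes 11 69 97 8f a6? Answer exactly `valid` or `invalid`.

Key hex bytes 11 69 97 8f a6 is 5 bytes ≤ B = 6; zero-pad to 6 bytes: K' = 11 69 97 8f a6 00.
K' ⊕ ipad = 27 5f a1 b9 90 36; K' ⊕ opad = 4d 35 cb d3 fa 5c.
Inner hash: even-index sum = 564 mod 256 = 52; odd-index sum = 487 mod 256 = 231 → 34 e7.
Outer hash (recomputed tag): even-index sum = 582 mod 256 = 70; odd-index sum = 587 mod 256 = 75 → 46 4b.
Recomputed tag = 464b; claimed = 4666 → mismatch.

invalid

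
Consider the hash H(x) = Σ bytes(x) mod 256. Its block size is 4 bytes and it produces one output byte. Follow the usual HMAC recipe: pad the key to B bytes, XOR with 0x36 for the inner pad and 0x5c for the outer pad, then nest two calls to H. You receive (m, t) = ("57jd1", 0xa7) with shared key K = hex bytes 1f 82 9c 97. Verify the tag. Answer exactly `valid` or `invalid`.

Key hex bytes 1f 82 9c 97 is exactly B = 4 bytes: K' = 1f 82 9c 97.
K' ⊕ ipad = 29 b4 aa a1; K' ⊕ opad = 43 de c0 cb.
Inner hash: sum = 41+180+170+161+53+55+106+100+49 = 915; mod 256 = 147 → 93.
Outer hash (recomputed tag): sum = 67+222+192+203+147 = 831; mod 256 = 63 → 3f.
Recomputed tag = 3f; claimed = a7 → mismatch.

invalid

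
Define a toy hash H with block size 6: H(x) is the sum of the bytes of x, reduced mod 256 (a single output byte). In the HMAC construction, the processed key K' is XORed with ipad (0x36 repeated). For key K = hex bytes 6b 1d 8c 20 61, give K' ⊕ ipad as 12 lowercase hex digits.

5d2bba165736

Key hex bytes 6b 1d 8c 20 61 is 5 bytes ≤ B = 6; zero-pad to 6 bytes: K' = 6b 1d 8c 20 61 00.
XOR each byte with 0x36: 6b⊕36=5d, 1d⊕36=2b, 8c⊕36=ba, 20⊕36=16, 61⊕36=57, 00⊕36=36.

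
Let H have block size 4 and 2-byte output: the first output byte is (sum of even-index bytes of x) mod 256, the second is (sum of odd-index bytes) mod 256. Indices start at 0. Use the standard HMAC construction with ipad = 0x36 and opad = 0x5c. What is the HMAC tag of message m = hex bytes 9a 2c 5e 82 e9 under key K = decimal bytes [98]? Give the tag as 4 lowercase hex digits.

Key decimal bytes [98] = 62 is 1 byte ≤ B = 4; zero-pad to 4 bytes: K' = 62 00 00 00.
K' ⊕ ipad = 54 36 36 36.  K' ⊕ opad = 3e 5c 5c 5c.
Inner input = (K'⊕ipad) ∥ m = 54 36 36 36 ∥ 9a 2c 5e 82 e9.
Inner hash: even-index sum = 619 mod 256 = 107; odd-index sum = 282 mod 256 = 26 → 6b 1a.
Outer input = (K'⊕opad) ∥ inner = 3e 5c 5c 5c ∥ 6b 1a.
Outer hash (tag): even-index sum = 261 mod 256 = 5; odd-index sum = 210 mod 256 = 210 → 05 d2.

05d2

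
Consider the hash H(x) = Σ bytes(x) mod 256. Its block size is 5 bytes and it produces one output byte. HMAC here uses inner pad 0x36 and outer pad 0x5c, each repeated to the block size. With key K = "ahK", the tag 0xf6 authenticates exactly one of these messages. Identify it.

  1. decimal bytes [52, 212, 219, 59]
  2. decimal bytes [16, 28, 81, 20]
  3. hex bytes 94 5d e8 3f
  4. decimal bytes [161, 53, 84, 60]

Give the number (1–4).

3

Key "ahK" = 61 68 4b is 3 bytes ≤ B = 5; zero-pad to 5 bytes: K' = 61 68 4b 00 00.
K' ⊕ ipad = 57 5e 7d 36 36; K' ⊕ opad = 3d 34 17 5c 5c.
m1: inner = H(57 5e 7d 36 36 34 d4 db 3b) = bc; tag = H(3d 34 17 5c 5c bc) = fc
m2: inner = H(57 5e 7d 36 36 10 1c 51 14) = 2f; tag = H(3d 34 17 5c 5c 2f) = 6f
m3: inner = H(57 5e 7d 36 36 94 5d e8 3f) = b6; tag = H(3d 34 17 5c 5c b6) = f6 ← matches
m4: inner = H(57 5e 7d 36 36 a1 35 54 3c) = 04; tag = H(3d 34 17 5c 5c 04) = 44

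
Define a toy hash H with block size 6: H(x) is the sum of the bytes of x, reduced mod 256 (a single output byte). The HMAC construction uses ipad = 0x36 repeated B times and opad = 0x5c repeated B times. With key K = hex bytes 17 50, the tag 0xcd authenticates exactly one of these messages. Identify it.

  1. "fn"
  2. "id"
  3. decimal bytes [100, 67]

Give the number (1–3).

3

Key hex bytes 17 50 is 2 bytes ≤ B = 6; zero-pad to 6 bytes: K' = 17 50 00 00 00 00.
K' ⊕ ipad = 21 66 36 36 36 36; K' ⊕ opad = 4b 0c 5c 5c 5c 5c.
m1: inner = H(21 66 36 36 36 36 66 6e) = 33; tag = H(4b 0c 5c 5c 5c 5c 33) = fa
m2: inner = H(21 66 36 36 36 36 69 64) = 2c; tag = H(4b 0c 5c 5c 5c 5c 2c) = f3
m3: inner = H(21 66 36 36 36 36 64 43) = 06; tag = H(4b 0c 5c 5c 5c 5c 06) = cd ← matches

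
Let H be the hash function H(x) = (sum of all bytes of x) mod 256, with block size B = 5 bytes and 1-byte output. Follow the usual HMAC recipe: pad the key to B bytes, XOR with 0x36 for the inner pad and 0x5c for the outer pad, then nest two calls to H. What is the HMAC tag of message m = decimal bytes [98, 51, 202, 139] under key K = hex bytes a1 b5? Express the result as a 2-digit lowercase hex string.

Key hex bytes a1 b5 is 2 bytes ≤ B = 5; zero-pad to 5 bytes: K' = a1 b5 00 00 00.
K' ⊕ ipad = 97 83 36 36 36.  K' ⊕ opad = fd e9 5c 5c 5c.
Inner input = (K'⊕ipad) ∥ m = 97 83 36 36 36 ∥ 62 33 ca 8b.
Inner hash: sum = 151+131+54+54+54+98+51+202+139 = 934; mod 256 = 166 → a6.
Outer input = (K'⊕opad) ∥ inner = fd e9 5c 5c 5c ∥ a6.
Outer hash (tag): sum = 253+233+92+92+92+166 = 928; mod 256 = 160 → a0.

a0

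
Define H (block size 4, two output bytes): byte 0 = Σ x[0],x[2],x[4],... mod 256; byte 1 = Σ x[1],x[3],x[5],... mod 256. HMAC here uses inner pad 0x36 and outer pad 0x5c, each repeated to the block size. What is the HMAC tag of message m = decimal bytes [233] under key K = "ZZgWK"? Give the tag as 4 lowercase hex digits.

0506

Key "ZZgWK" = 5a 5a 67 57 4b is 5 bytes > B = 4, so hash it first: H(key) = 0c b1, then zero-pad to 4 bytes: K' = 0c b1 00 00.
K' ⊕ ipad = 3a 87 36 36.  K' ⊕ opad = 50 ed 5c 5c.
Inner input = (K'⊕ipad) ∥ m = 3a 87 36 36 ∥ e9.
Inner hash: even-index sum = 345 mod 256 = 89; odd-index sum = 189 mod 256 = 189 → 59 bd.
Outer input = (K'⊕opad) ∥ inner = 50 ed 5c 5c ∥ 59 bd.
Outer hash (tag): even-index sum = 261 mod 256 = 5; odd-index sum = 518 mod 256 = 6 → 05 06.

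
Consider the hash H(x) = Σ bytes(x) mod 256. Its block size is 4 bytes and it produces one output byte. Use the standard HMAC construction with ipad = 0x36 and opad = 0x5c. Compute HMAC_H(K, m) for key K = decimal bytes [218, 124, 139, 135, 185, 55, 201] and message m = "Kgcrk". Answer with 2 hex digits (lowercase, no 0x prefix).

Key decimal bytes [218, 124, 139, 135, 185, 55, 201] = da 7c 8b 87 b9 37 c9 is 7 bytes > B = 4, so hash it first: H(key) = 21, then zero-pad to 4 bytes: K' = 21 00 00 00.
K' ⊕ ipad = 17 36 36 36.  K' ⊕ opad = 7d 5c 5c 5c.
Inner input = (K'⊕ipad) ∥ m = 17 36 36 36 ∥ 4b 67 63 72 6b.
Inner hash: sum = 23+54+54+54+75+103+99+114+107 = 683; mod 256 = 171 → ab.
Outer input = (K'⊕opad) ∥ inner = 7d 5c 5c 5c ∥ ab.
Outer hash (tag): sum = 125+92+92+92+171 = 572; mod 256 = 60 → 3c.

3c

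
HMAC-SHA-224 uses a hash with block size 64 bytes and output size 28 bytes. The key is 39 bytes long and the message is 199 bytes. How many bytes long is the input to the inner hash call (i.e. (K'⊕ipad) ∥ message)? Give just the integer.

263

Key is 39 ≤ 64 bytes, zero-padded: |K'| = 64.
Inner input = (K'⊕ipad) ∥ m → 64 + 199 = 263 bytes.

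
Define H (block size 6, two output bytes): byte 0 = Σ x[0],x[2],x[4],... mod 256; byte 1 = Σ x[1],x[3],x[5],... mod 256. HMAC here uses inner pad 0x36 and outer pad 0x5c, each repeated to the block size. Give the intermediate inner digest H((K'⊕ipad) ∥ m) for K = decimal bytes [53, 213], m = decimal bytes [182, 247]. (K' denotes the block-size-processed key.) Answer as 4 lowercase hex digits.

2546

Key decimal bytes [53, 213] = 35 d5 is 2 bytes ≤ B = 6; zero-pad to 6 bytes: K' = 35 d5 00 00 00 00.
K' ⊕ ipad = 03 e3 36 36 36 36.
Inner input = 03 e3 36 36 36 36 ∥ b6 f7.
Inner hash: even-index sum = 293 mod 256 = 37; odd-index sum = 582 mod 256 = 70 → 25 46.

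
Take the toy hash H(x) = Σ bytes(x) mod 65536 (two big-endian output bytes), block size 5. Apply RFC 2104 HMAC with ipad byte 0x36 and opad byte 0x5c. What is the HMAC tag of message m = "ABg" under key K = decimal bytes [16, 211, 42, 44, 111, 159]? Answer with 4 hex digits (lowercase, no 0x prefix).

Key decimal bytes [16, 211, 42, 44, 111, 159] = 10 d3 2a 2c 6f 9f is 6 bytes > B = 5, so hash it first: H(key) = 02 47, then zero-pad to 5 bytes: K' = 02 47 00 00 00.
K' ⊕ ipad = 34 71 36 36 36.  K' ⊕ opad = 5e 1b 5c 5c 5c.
Inner input = (K'⊕ipad) ∥ m = 34 71 36 36 36 ∥ 41 42 67.
Inner hash: sum = 52+113+54+54+54+65+66+103 = 561 → 02 31.
Outer input = (K'⊕opad) ∥ inner = 5e 1b 5c 5c 5c ∥ 02 31.
Outer hash (tag): sum = 94+27+92+92+92+2+49 = 448 → 01 c0.

01c0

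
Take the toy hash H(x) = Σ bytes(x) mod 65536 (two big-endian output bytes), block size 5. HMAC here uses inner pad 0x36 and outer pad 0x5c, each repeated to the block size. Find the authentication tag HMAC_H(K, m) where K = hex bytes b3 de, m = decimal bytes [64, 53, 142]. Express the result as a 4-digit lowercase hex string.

Key hex bytes b3 de is 2 bytes ≤ B = 5; zero-pad to 5 bytes: K' = b3 de 00 00 00.
K' ⊕ ipad = 85 e8 36 36 36.  K' ⊕ opad = ef 82 5c 5c 5c.
Inner input = (K'⊕ipad) ∥ m = 85 e8 36 36 36 ∥ 40 35 8e.
Inner hash: sum = 133+232+54+54+54+64+53+142 = 786 → 03 12.
Outer input = (K'⊕opad) ∥ inner = ef 82 5c 5c 5c ∥ 03 12.
Outer hash (tag): sum = 239+130+92+92+92+3+18 = 666 → 02 9a.

029a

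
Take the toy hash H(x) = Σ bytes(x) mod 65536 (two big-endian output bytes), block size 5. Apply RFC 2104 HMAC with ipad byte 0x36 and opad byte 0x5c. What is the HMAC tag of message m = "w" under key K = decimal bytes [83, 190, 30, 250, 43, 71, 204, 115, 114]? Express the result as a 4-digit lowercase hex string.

Key decimal bytes [83, 190, 30, 250, 43, 71, 204, 115, 114] = 53 be 1e fa 2b 47 cc 73 72 is 9 bytes > B = 5, so hash it first: H(key) = 04 4c, then zero-pad to 5 bytes: K' = 04 4c 00 00 00.
K' ⊕ ipad = 32 7a 36 36 36.  K' ⊕ opad = 58 10 5c 5c 5c.
Inner input = (K'⊕ipad) ∥ m = 32 7a 36 36 36 ∥ 77.
Inner hash: sum = 50+122+54+54+54+119 = 453 → 01 c5.
Outer input = (K'⊕opad) ∥ inner = 58 10 5c 5c 5c ∥ 01 c5.
Outer hash (tag): sum = 88+16+92+92+92+1+197 = 578 → 02 42.

0242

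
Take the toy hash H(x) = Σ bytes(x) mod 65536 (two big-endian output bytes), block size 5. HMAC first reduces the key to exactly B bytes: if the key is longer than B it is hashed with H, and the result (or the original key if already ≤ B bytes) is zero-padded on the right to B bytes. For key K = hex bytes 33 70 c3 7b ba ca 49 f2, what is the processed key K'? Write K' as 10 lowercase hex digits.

04a0000000

|K| = 8 > B = 5, so first hash the key.
H(K): sum = 51+112+195+123+186+202+73+242 = 1184 → 04 a0.
Zero-pad H(K) = 04 a0 to 5 bytes: K' = 04 a0 00 00 00.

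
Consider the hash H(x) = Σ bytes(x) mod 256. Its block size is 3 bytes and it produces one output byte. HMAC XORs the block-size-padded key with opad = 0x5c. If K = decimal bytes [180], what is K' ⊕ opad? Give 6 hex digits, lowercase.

Key decimal bytes [180] = b4 is 1 byte ≤ B = 3; zero-pad to 3 bytes: K' = b4 00 00.
XOR each byte with 0x5c: b4⊕5c=e8, 00⊕5c=5c, 00⊕5c=5c.

e85c5c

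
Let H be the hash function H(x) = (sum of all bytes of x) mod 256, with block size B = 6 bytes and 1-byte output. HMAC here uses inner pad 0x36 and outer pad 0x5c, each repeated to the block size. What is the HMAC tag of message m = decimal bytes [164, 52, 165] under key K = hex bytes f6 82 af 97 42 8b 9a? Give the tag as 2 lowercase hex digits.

e3

Key hex bytes f6 82 af 97 42 8b 9a is 7 bytes > B = 6, so hash it first: H(key) = 25, then zero-pad to 6 bytes: K' = 25 00 00 00 00 00.
K' ⊕ ipad = 13 36 36 36 36 36.  K' ⊕ opad = 79 5c 5c 5c 5c 5c.
Inner input = (K'⊕ipad) ∥ m = 13 36 36 36 36 36 ∥ a4 34 a5.
Inner hash: sum = 19+54+54+54+54+54+164+52+165 = 670; mod 256 = 158 → 9e.
Outer input = (K'⊕opad) ∥ inner = 79 5c 5c 5c 5c 5c ∥ 9e.
Outer hash (tag): sum = 121+92+92+92+92+92+158 = 739; mod 256 = 227 → e3.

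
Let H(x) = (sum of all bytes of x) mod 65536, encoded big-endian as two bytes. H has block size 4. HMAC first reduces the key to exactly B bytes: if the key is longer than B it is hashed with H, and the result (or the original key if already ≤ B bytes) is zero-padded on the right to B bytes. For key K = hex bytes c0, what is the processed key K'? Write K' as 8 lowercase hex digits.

c0000000

Key hex bytes c0 is 1 byte ≤ B = 4; zero-pad to 4 bytes: K' = c0 00 00 00.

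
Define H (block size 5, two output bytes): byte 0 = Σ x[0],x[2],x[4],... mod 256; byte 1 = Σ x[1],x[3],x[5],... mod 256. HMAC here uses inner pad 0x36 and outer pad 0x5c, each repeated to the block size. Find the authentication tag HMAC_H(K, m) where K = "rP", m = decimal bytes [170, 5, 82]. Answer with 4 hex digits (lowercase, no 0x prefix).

7e1d

Key "rP" = 72 50 is 2 bytes ≤ B = 5; zero-pad to 5 bytes: K' = 72 50 00 00 00.
K' ⊕ ipad = 44 66 36 36 36.  K' ⊕ opad = 2e 0c 5c 5c 5c.
Inner input = (K'⊕ipad) ∥ m = 44 66 36 36 36 ∥ aa 05 52.
Inner hash: even-index sum = 181 mod 256 = 181; odd-index sum = 408 mod 256 = 152 → b5 98.
Outer input = (K'⊕opad) ∥ inner = 2e 0c 5c 5c 5c ∥ b5 98.
Outer hash (tag): even-index sum = 382 mod 256 = 126; odd-index sum = 285 mod 256 = 29 → 7e 1d.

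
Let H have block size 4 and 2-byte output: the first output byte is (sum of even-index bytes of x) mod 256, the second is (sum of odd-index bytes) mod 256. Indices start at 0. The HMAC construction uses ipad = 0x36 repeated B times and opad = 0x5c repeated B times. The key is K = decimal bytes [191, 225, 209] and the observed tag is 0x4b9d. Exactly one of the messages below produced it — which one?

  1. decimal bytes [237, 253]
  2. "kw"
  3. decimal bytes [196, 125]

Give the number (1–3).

Key decimal bytes [191, 225, 209] = bf e1 d1 is 3 bytes ≤ B = 4; zero-pad to 4 bytes: K' = bf e1 d1 00.
K' ⊕ ipad = 89 d7 e7 36; K' ⊕ opad = e3 bd 8d 5c.
m1: inner = H(89 d7 e7 36 ed fd) = 5d 0a; tag = H(e3 bd 8d 5c 5d 0a) = cd23
m2: inner = H(89 d7 e7 36 6b 77) = db 84; tag = H(e3 bd 8d 5c db 84) = 4b9d ← matches
m3: inner = H(89 d7 e7 36 c4 7d) = 34 8a; tag = H(e3 bd 8d 5c 34 8a) = a4a3

2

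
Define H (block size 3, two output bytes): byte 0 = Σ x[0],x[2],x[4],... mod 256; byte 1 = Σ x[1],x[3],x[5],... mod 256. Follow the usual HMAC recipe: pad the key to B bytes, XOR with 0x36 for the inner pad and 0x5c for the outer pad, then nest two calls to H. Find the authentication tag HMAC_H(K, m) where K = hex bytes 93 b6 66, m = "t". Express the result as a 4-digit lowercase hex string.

fddf

Key hex bytes 93 b6 66 is exactly B = 3 bytes: K' = 93 b6 66.
K' ⊕ ipad = a5 80 50.  K' ⊕ opad = cf ea 3a.
Inner input = (K'⊕ipad) ∥ m = a5 80 50 ∥ 74.
Inner hash: even-index sum = 245 mod 256 = 245; odd-index sum = 244 mod 256 = 244 → f5 f4.
Outer input = (K'⊕opad) ∥ inner = cf ea 3a ∥ f5 f4.
Outer hash (tag): even-index sum = 509 mod 256 = 253; odd-index sum = 479 mod 256 = 223 → fd df.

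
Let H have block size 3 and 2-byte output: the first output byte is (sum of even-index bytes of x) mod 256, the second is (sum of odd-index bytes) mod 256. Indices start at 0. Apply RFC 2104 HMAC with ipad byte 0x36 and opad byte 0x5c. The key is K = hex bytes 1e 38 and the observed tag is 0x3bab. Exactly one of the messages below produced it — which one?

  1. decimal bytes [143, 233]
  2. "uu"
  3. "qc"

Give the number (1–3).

1

Key hex bytes 1e 38 is 2 bytes ≤ B = 3; zero-pad to 3 bytes: K' = 1e 38 00.
K' ⊕ ipad = 28 0e 36; K' ⊕ opad = 42 64 5c.
m1: inner = H(28 0e 36 8f e9) = 47 9d; tag = H(42 64 5c 47 9d) = 3bab ← matches
m2: inner = H(28 0e 36 75 75) = d3 83; tag = H(42 64 5c d3 83) = 2137
m3: inner = H(28 0e 36 71 63) = c1 7f; tag = H(42 64 5c c1 7f) = 1d25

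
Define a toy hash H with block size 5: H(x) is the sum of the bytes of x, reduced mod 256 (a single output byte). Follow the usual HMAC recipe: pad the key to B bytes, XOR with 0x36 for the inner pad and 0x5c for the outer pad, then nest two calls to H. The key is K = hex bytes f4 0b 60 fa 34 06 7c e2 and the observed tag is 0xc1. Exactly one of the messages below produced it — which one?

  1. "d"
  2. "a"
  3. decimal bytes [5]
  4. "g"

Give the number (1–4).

3

Key hex bytes f4 0b 60 fa 34 06 7c e2 is 8 bytes > B = 5, so hash it first: H(key) = f1, then zero-pad to 5 bytes: K' = f1 00 00 00 00.
K' ⊕ ipad = c7 36 36 36 36; K' ⊕ opad = ad 5c 5c 5c 5c.
m1: inner = H(c7 36 36 36 36 64) = 03; tag = H(ad 5c 5c 5c 5c 03) = 20
m2: inner = H(c7 36 36 36 36 61) = 00; tag = H(ad 5c 5c 5c 5c 00) = 1d
m3: inner = H(c7 36 36 36 36 05) = a4; tag = H(ad 5c 5c 5c 5c a4) = c1 ← matches
m4: inner = H(c7 36 36 36 36 67) = 06; tag = H(ad 5c 5c 5c 5c 06) = 23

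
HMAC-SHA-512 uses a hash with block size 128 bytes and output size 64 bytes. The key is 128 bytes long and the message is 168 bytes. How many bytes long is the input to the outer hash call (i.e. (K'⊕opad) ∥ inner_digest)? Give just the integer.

Key is 128 ≤ 128 bytes, zero-padded: |K'| = 128.
Outer input = (K'⊕opad) ∥ H(inner) → 128 + 64 = 192 bytes.

192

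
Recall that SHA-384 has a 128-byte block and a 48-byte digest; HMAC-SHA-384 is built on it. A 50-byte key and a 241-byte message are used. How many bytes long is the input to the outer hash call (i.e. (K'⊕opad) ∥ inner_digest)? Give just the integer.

176

Key is 50 ≤ 128 bytes, zero-padded: |K'| = 128.
Outer input = (K'⊕opad) ∥ H(inner) → 128 + 48 = 176 bytes.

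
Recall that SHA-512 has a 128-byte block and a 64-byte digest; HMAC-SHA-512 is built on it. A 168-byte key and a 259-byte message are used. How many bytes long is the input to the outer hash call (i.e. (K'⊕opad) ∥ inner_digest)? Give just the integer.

192

Key is 168 > 128 bytes, so it is hashed to 64 bytes then zero-padded to 128: |K'| = 128.
Outer input = (K'⊕opad) ∥ H(inner) → 128 + 64 = 192 bytes.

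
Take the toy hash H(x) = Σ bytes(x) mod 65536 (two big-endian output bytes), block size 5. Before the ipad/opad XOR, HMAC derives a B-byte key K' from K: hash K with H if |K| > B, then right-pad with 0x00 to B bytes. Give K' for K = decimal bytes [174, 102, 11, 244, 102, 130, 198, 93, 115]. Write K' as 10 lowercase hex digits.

0491000000

|K| = 9 > B = 5, so first hash the key.
H(K): sum = 174+102+11+244+102+130+198+93+115 = 1169 → 04 91.
Zero-pad H(K) = 04 91 to 5 bytes: K' = 04 91 00 00 00.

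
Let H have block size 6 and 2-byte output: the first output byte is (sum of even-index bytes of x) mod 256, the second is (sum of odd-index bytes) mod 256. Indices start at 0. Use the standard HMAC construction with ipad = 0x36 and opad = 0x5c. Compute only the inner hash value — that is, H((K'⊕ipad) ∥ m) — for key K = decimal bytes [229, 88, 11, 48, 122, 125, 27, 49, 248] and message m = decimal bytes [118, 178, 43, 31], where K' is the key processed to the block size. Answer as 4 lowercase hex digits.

583d

Key decimal bytes [229, 88, 11, 48, 122, 125, 27, 49, 248] = e5 58 0b 30 7a 7d 1b 31 f8 is 9 bytes > B = 6, so hash it first: H(key) = 7d 36, then zero-pad to 6 bytes: K' = 7d 36 00 00 00 00.
K' ⊕ ipad = 4b 00 36 36 36 36.
Inner input = 4b 00 36 36 36 36 ∥ 76 b2 2b 1f.
Inner hash: even-index sum = 344 mod 256 = 88; odd-index sum = 317 mod 256 = 61 → 58 3d.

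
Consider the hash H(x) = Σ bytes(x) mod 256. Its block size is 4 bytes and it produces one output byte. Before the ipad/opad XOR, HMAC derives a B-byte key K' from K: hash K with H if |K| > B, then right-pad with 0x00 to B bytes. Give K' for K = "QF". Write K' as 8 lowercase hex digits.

51460000

Key "QF" = 51 46 is 2 bytes ≤ B = 4; zero-pad to 4 bytes: K' = 51 46 00 00.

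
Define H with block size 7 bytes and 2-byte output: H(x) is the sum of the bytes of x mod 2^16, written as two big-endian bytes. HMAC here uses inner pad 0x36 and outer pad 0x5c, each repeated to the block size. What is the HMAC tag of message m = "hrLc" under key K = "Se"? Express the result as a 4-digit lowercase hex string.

Key "Se" = 53 65 is 2 bytes ≤ B = 7; zero-pad to 7 bytes: K' = 53 65 00 00 00 00 00.
K' ⊕ ipad = 65 53 36 36 36 36 36.  K' ⊕ opad = 0f 39 5c 5c 5c 5c 5c.
Inner input = (K'⊕ipad) ∥ m = 65 53 36 36 36 36 36 ∥ 68 72 4c 63.
Inner hash: sum = 101+83+54+54+54+54+54+104+114+76+99 = 847 → 03 4f.
Outer input = (K'⊕opad) ∥ inner = 0f 39 5c 5c 5c 5c 5c ∥ 03 4f.
Outer hash (tag): sum = 15+57+92+92+92+92+92+3+79 = 614 → 02 66.

0266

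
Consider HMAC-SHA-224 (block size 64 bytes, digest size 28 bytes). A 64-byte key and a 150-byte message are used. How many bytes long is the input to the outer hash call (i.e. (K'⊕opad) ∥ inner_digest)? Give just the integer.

92

Key is 64 ≤ 64 bytes, zero-padded: |K'| = 64.
Outer input = (K'⊕opad) ∥ H(inner) → 64 + 28 = 92 bytes.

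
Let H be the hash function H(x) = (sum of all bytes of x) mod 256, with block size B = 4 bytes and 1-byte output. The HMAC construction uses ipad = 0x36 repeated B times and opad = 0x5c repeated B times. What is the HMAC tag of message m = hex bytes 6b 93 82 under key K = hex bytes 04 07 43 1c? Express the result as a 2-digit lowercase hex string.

Key hex bytes 04 07 43 1c is exactly B = 4 bytes: K' = 04 07 43 1c.
K' ⊕ ipad = 32 31 75 2a.  K' ⊕ opad = 58 5b 1f 40.
Inner input = (K'⊕ipad) ∥ m = 32 31 75 2a ∥ 6b 93 82.
Inner hash: sum = 50+49+117+42+107+147+130 = 642; mod 256 = 130 → 82.
Outer input = (K'⊕opad) ∥ inner = 58 5b 1f 40 ∥ 82.
Outer hash (tag): sum = 88+91+31+64+130 = 404; mod 256 = 148 → 94.

94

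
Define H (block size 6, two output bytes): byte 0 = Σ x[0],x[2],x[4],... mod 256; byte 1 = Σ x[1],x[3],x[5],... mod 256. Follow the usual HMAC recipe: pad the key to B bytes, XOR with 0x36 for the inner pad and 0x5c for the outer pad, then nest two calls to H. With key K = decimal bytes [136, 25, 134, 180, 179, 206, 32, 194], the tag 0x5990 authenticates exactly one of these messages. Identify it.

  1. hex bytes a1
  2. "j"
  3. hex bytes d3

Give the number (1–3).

1

Key decimal bytes [136, 25, 134, 180, 179, 206, 32, 194] = 88 19 86 b4 b3 ce 20 c2 is 8 bytes > B = 6, so hash it first: H(key) = e1 5d, then zero-pad to 6 bytes: K' = e1 5d 00 00 00 00.
K' ⊕ ipad = d7 6b 36 36 36 36; K' ⊕ opad = bd 01 5c 5c 5c 5c.
m1: inner = H(d7 6b 36 36 36 36 a1) = e4 d7; tag = H(bd 01 5c 5c 5c 5c e4 d7) = 5990 ← matches
m2: inner = H(d7 6b 36 36 36 36 6a) = ad d7; tag = H(bd 01 5c 5c 5c 5c ad d7) = 2290
m3: inner = H(d7 6b 36 36 36 36 d3) = 16 d7; tag = H(bd 01 5c 5c 5c 5c 16 d7) = 8b90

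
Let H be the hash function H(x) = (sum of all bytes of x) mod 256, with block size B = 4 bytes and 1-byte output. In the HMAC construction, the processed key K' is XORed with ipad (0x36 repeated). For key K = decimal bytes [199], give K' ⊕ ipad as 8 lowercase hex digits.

f1363636

Key decimal bytes [199] = c7 is 1 byte ≤ B = 4; zero-pad to 4 bytes: K' = c7 00 00 00.
XOR each byte with 0x36: c7⊕36=f1, 00⊕36=36, 00⊕36=36, 00⊕36=36.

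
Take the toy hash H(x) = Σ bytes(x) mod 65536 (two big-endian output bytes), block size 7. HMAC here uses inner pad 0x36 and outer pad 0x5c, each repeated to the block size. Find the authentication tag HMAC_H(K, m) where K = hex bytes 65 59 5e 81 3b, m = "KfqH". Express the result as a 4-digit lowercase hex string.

0303

Key hex bytes 65 59 5e 81 3b is 5 bytes ≤ B = 7; zero-pad to 7 bytes: K' = 65 59 5e 81 3b 00 00.
K' ⊕ ipad = 53 6f 68 b7 0d 36 36.  K' ⊕ opad = 39 05 02 dd 67 5c 5c.
Inner input = (K'⊕ipad) ∥ m = 53 6f 68 b7 0d 36 36 ∥ 4b 66 71 48.
Inner hash: sum = 83+111+104+183+13+54+54+75+102+113+72 = 964 → 03 c4.
Outer input = (K'⊕opad) ∥ inner = 39 05 02 dd 67 5c 5c ∥ 03 c4.
Outer hash (tag): sum = 57+5+2+221+103+92+92+3+196 = 771 → 03 03.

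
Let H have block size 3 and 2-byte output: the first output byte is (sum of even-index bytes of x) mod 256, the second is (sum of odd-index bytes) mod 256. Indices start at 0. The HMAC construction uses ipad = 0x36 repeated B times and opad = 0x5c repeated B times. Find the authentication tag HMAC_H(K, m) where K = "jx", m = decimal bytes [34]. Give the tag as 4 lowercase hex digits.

Key "jx" = 6a 78 is 2 bytes ≤ B = 3; zero-pad to 3 bytes: K' = 6a 78 00.
K' ⊕ ipad = 5c 4e 36.  K' ⊕ opad = 36 24 5c.
Inner input = (K'⊕ipad) ∥ m = 5c 4e 36 ∥ 22.
Inner hash: even-index sum = 146 mod 256 = 146; odd-index sum = 112 mod 256 = 112 → 92 70.
Outer input = (K'⊕opad) ∥ inner = 36 24 5c ∥ 92 70.
Outer hash (tag): even-index sum = 258 mod 256 = 2; odd-index sum = 182 mod 256 = 182 → 02 b6.

02b6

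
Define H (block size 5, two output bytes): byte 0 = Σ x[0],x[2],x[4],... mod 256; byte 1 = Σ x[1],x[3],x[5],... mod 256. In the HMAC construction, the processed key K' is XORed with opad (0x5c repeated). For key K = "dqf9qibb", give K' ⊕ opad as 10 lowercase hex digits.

c1295c5c5c

Key "dqf9qibb" = 64 71 66 39 71 69 62 62 is 8 bytes > B = 5, so hash it first: H(key) = 9d 75, then zero-pad to 5 bytes: K' = 9d 75 00 00 00.
XOR each byte with 0x5c: 9d⊕5c=c1, 75⊕5c=29, 00⊕5c=5c, 00⊕5c=5c, 00⊕5c=5c.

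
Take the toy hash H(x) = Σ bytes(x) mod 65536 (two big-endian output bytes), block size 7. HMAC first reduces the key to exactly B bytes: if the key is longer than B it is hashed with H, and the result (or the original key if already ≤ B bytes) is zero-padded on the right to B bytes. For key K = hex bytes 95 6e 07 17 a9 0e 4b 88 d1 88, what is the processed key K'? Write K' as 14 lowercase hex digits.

|K| = 10 > B = 7, so first hash the key.
H(K): sum = 149+110+7+23+169+14+75+136+209+136 = 1028 → 04 04.
Zero-pad H(K) = 04 04 to 7 bytes: K' = 04 04 00 00 00 00 00.

04040000000000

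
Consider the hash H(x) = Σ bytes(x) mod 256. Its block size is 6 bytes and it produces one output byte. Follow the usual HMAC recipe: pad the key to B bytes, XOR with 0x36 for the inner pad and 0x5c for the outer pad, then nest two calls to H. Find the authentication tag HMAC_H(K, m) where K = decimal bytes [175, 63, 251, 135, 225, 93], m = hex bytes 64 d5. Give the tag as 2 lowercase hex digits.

31

Key decimal bytes [175, 63, 251, 135, 225, 93] = af 3f fb 87 e1 5d is exactly B = 6 bytes: K' = af 3f fb 87 e1 5d.
K' ⊕ ipad = 99 09 cd b1 d7 6b.  K' ⊕ opad = f3 63 a7 db bd 01.
Inner input = (K'⊕ipad) ∥ m = 99 09 cd b1 d7 6b ∥ 64 d5.
Inner hash: sum = 153+9+205+177+215+107+100+213 = 1179; mod 256 = 155 → 9b.
Outer input = (K'⊕opad) ∥ inner = f3 63 a7 db bd 01 ∥ 9b.
Outer hash (tag): sum = 243+99+167+219+189+1+155 = 1073; mod 256 = 49 → 31.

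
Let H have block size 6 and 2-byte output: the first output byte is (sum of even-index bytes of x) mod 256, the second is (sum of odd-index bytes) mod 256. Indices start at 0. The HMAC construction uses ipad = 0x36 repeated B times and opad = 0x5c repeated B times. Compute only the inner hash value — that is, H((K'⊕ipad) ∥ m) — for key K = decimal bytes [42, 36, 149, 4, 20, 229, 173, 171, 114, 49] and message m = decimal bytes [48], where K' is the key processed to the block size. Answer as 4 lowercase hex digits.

604b

Key decimal bytes [42, 36, 149, 4, 20, 229, 173, 171, 114, 49] = 2a 24 95 04 14 e5 ad ab 72 31 is 10 bytes > B = 6, so hash it first: H(key) = f2 e9, then zero-pad to 6 bytes: K' = f2 e9 00 00 00 00.
K' ⊕ ipad = c4 df 36 36 36 36.
Inner input = c4 df 36 36 36 36 ∥ 30.
Inner hash: even-index sum = 352 mod 256 = 96; odd-index sum = 331 mod 256 = 75 → 60 4b.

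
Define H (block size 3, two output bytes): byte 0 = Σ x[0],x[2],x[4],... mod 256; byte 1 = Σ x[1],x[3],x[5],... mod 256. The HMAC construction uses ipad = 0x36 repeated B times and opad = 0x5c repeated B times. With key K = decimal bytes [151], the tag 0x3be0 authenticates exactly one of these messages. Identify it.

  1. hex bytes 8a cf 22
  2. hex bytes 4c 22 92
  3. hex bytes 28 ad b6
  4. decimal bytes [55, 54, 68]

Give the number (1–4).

Key decimal bytes [151] = 97 is 1 byte ≤ B = 3; zero-pad to 3 bytes: K' = 97 00 00.
K' ⊕ ipad = a1 36 36; K' ⊕ opad = cb 5c 5c.
m1: inner = H(a1 36 36 8a cf 22) = a6 e2; tag = H(cb 5c 5c a6 e2) = 0902
m2: inner = H(a1 36 36 4c 22 92) = f9 14; tag = H(cb 5c 5c f9 14) = 3b55
m3: inner = H(a1 36 36 28 ad b6) = 84 14; tag = H(cb 5c 5c 84 14) = 3be0 ← matches
m4: inner = H(a1 36 36 37 36 44) = 0d b1; tag = H(cb 5c 5c 0d b1) = d869

3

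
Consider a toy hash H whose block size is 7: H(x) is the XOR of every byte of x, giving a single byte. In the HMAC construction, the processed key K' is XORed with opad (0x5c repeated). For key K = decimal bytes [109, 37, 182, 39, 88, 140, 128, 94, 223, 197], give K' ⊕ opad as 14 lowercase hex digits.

Key decimal bytes [109, 37, 182, 39, 88, 140, 128, 94, 223, 197] = 6d 25 b6 27 58 8c 80 5e df c5 is 10 bytes > B = 7, so hash it first: H(key) = c9, then zero-pad to 7 bytes: K' = c9 00 00 00 00 00 00.
XOR each byte with 0x5c: c9⊕5c=95, 00⊕5c=5c, 00⊕5c=5c, 00⊕5c=5c, 00⊕5c=5c, 00⊕5c=5c, 00⊕5c=5c.

955c5c5c5c5c5c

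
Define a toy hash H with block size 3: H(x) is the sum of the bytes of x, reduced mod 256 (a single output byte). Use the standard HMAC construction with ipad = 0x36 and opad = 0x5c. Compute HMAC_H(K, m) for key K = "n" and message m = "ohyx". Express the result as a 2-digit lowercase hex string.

76

Key "n" = 6e is 1 byte ≤ B = 3; zero-pad to 3 bytes: K' = 6e 00 00.
K' ⊕ ipad = 58 36 36.  K' ⊕ opad = 32 5c 5c.
Inner input = (K'⊕ipad) ∥ m = 58 36 36 ∥ 6f 68 79 78.
Inner hash: sum = 88+54+54+111+104+121+120 = 652; mod 256 = 140 → 8c.
Outer input = (K'⊕opad) ∥ inner = 32 5c 5c ∥ 8c.
Outer hash (tag): sum = 50+92+92+140 = 374; mod 256 = 118 → 76.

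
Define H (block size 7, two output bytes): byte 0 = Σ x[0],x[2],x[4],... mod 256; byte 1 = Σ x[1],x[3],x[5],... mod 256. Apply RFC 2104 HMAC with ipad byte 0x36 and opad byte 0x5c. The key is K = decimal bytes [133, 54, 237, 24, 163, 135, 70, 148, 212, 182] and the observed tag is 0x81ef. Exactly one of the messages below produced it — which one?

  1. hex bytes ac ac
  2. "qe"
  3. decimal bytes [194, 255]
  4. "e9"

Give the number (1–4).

Key decimal bytes [133, 54, 237, 24, 163, 135, 70, 148, 212, 182] = 85 36 ed 18 a3 87 46 94 d4 b6 is 10 bytes > B = 7, so hash it first: H(key) = 2f 1f, then zero-pad to 7 bytes: K' = 2f 1f 00 00 00 00 00.
K' ⊕ ipad = 19 29 36 36 36 36 36; K' ⊕ opad = 73 43 5c 5c 5c 5c 5c.
m1: inner = H(19 29 36 36 36 36 36 ac ac) = 67 41; tag = H(73 43 5c 5c 5c 5c 5c 67 41) = c862
m2: inner = H(19 29 36 36 36 36 36 71 65) = 20 06; tag = H(73 43 5c 5c 5c 5c 5c 20 06) = 8d1b
m3: inner = H(19 29 36 36 36 36 36 c2 ff) = ba 57; tag = H(73 43 5c 5c 5c 5c 5c ba 57) = deb5
m4: inner = H(19 29 36 36 36 36 36 65 39) = f4 fa; tag = H(73 43 5c 5c 5c 5c 5c f4 fa) = 81ef ← matches

4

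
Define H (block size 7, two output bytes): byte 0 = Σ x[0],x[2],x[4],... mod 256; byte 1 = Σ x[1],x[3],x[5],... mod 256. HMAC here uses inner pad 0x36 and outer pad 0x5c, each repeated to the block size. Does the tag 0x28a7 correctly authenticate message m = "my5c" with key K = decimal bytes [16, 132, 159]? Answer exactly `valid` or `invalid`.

Key decimal bytes [16, 132, 159] = 10 84 9f is 3 bytes ≤ B = 7; zero-pad to 7 bytes: K' = 10 84 9f 00 00 00 00.
K' ⊕ ipad = 26 b2 a9 36 36 36 36; K' ⊕ opad = 4c d8 c3 5c 5c 5c 5c.
Inner hash: even-index sum = 535 mod 256 = 23; odd-index sum = 448 mod 256 = 192 → 17 c0.
Outer hash (recomputed tag): even-index sum = 647 mod 256 = 135; odd-index sum = 423 mod 256 = 167 → 87 a7.
Recomputed tag = 87a7; claimed = 28a7 → mismatch.

invalid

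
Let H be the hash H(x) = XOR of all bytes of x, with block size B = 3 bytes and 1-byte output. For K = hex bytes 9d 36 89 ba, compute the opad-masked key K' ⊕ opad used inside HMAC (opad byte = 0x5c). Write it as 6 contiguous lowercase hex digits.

c45c5c

Key hex bytes 9d 36 89 ba is 4 bytes > B = 3, so hash it first: H(key) = 98, then zero-pad to 3 bytes: K' = 98 00 00.
XOR each byte with 0x5c: 98⊕5c=c4, 00⊕5c=5c, 00⊕5c=5c.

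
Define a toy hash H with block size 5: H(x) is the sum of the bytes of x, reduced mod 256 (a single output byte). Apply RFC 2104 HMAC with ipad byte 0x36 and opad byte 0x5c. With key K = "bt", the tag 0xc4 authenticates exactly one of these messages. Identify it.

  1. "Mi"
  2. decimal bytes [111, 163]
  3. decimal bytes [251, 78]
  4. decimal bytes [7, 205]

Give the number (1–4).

Key "bt" = 62 74 is 2 bytes ≤ B = 5; zero-pad to 5 bytes: K' = 62 74 00 00 00.
K' ⊕ ipad = 54 42 36 36 36; K' ⊕ opad = 3e 28 5c 5c 5c.
m1: inner = H(54 42 36 36 36 4d 69) = ee; tag = H(3e 28 5c 5c 5c ee) = 68
m2: inner = H(54 42 36 36 36 6f a3) = 4a; tag = H(3e 28 5c 5c 5c 4a) = c4 ← matches
m3: inner = H(54 42 36 36 36 fb 4e) = 81; tag = H(3e 28 5c 5c 5c 81) = fb
m4: inner = H(54 42 36 36 36 07 cd) = 0c; tag = H(3e 28 5c 5c 5c 0c) = 86

2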